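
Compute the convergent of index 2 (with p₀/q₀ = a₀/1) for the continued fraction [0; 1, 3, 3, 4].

3/4

Using pₖ = aₖpₖ₋₁ + pₖ₋₂, qₖ = aₖqₖ₋₁ + qₖ₋₂ (with p₋₁=1, p₋₂=0, q₋₁=0, q₋₂=1):
  k=0: a=0, p=0, q=1
  k=1: a=1, p=1, q=1
  k=2: a=3, p=3, q=4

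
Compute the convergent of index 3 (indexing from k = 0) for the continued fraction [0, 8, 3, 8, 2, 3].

25/208

Using pₖ = aₖpₖ₋₁ + pₖ₋₂, qₖ = aₖqₖ₋₁ + qₖ₋₂ (with p₋₁=1, p₋₂=0, q₋₁=0, q₋₂=1):
  k=0: a=0, p=0, q=1
  k=1: a=8, p=1, q=8
  k=2: a=3, p=3, q=25
  k=3: a=8, p=25, q=208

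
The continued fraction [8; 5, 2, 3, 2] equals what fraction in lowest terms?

712/87

Fold from the inside: start with 2/1.
  3 + 1/2 = 7/2
  2 + 2/7 = 16/7
  5 + 7/16 = 87/16
  8 + 16/87 = 712/87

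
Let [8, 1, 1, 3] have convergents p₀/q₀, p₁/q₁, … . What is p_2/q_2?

17/2

Using pₖ = aₖpₖ₋₁ + pₖ₋₂, qₖ = aₖqₖ₋₁ + qₖ₋₂ (with p₋₁=1, p₋₂=0, q₋₁=0, q₋₂=1):
  k=0: a=8, p=8, q=1
  k=1: a=1, p=9, q=1
  k=2: a=1, p=17, q=2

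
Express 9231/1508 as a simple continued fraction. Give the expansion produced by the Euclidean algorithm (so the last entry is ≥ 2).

9231 = 6*1508 + 183
1508 = 8*183 + 44
183 = 4*44 + 7
44 = 6*7 + 2
7 = 3*2 + 1
2 = 2*1 + 0  (stop)
So 9231/1508 = [6; 8, 4, 6, 3, 2].

[6; 8, 4, 6, 3, 2]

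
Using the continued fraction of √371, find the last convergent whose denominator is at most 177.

√371 = [19; 3, 1, 4, 1, 3, 38, …] (period length 6).
Convergents:
  p_0/q_0 = 19/1
  p_1/q_1 = 58/3
  p_2/q_2 = 77/4
  p_3/q_3 = 366/19
  p_4/q_4 = 443/23
  p_5/q_5 = 1695/88
  p_6/q_6 = 64853/3367
q_5 = 88 ≤ 177 < 3367 = q_6, so the answer is 1695/88.

1695/88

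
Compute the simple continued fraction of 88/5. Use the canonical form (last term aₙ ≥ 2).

[17; 1, 1, 2]

88 = 17×5 + 3
5 = 1×3 + 2
3 = 1×2 + 1
2 = 2×1 + 0  (stop)
So 88/5 = [17; 1, 1, 2].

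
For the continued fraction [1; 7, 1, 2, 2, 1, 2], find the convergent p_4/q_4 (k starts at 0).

61/54

Using pₖ = aₖpₖ₋₁ + pₖ₋₂, qₖ = aₖqₖ₋₁ + qₖ₋₂ (with p₋₁=1, p₋₂=0, q₋₁=0, q₋₂=1):
  k=0: a=1, p=1, q=1
  k=1: a=7, p=8, q=7
  k=2: a=1, p=9, q=8
  k=3: a=2, p=26, q=23
  k=4: a=2, p=61, q=54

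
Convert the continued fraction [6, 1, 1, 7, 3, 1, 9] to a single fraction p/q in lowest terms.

3952/605

Using pₖ = aₖpₖ₋₁ + pₖ₋₂ and qₖ = aₖqₖ₋₁ + qₖ₋₂:
  k=0: a=6, p=6, q=1
  k=1: a=1, p=7, q=1
  k=2: a=1, p=13, q=2
  k=3: a=7, p=98, q=15
  k=4: a=3, p=307, q=47
  k=5: a=1, p=405, q=62
  k=6: a=9, p=3952, q=605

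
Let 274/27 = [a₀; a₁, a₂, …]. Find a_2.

274 = 10·27 + 4   →  a_0 = 10
27 = 6·4 + 3   →  a_1 = 6
4 = 1·3 + 1   →  a_2 = 1

1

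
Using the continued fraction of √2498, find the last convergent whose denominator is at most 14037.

√2498 = [49; 1, 48, 1, 98, …] (period length 4).
Convergents:
  p_0/q_0 = 49/1
  p_1/q_1 = 50/1
  p_2/q_2 = 2449/49
  p_3/q_3 = 2499/50
  p_4/q_4 = 247351/4949
  p_5/q_5 = 249850/4999
  p_6/q_6 = 12240151/244901
q_5 = 4999 ≤ 14037 < 244901 = q_6, so the answer is 249850/4999.

249850/4999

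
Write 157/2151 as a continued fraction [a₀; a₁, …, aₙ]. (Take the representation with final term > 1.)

[0; 13, 1, 2, 2, 1, 15]

157 = 0*2151 + 157
2151 = 13*157 + 110
157 = 1*110 + 47
110 = 2*47 + 16
47 = 2*16 + 15
16 = 1*15 + 1
15 = 15*1 + 0  (stop)
So 157/2151 = [0; 13, 1, 2, 2, 1, 15].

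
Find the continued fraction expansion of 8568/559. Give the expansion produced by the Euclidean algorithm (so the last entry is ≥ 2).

[15; 3, 18, 3, 3]

8568 = 15·559 + 183
559 = 3·183 + 10
183 = 18·10 + 3
10 = 3·3 + 1
3 = 3·1 + 0  (stop)
So 8568/559 = [15; 3, 18, 3, 3].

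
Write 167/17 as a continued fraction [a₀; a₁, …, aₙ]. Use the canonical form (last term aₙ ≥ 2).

[9; 1, 4, 1, 2]

167 = 9*17 + 14
17 = 1*14 + 3
14 = 4*3 + 2
3 = 1*2 + 1
2 = 2*1 + 0  (stop)
So 167/17 = [9; 1, 4, 1, 2].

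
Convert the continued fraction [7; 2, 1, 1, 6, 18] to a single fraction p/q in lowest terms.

4429/599

Fold from the inside: start with 18/1.
  6 + 1/18 = 109/18
  1 + 18/109 = 127/109
  1 + 109/127 = 236/127
  2 + 127/236 = 599/236
  7 + 236/599 = 4429/599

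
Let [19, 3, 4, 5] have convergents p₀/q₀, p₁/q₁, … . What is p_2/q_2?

251/13

Using pₖ = aₖpₖ₋₁ + pₖ₋₂, qₖ = aₖqₖ₋₁ + qₖ₋₂ (with p₋₁=1, p₋₂=0, q₋₁=0, q₋₂=1):
  k=0: a=19, p=19, q=1
  k=1: a=3, p=58, q=3
  k=2: a=4, p=251, q=13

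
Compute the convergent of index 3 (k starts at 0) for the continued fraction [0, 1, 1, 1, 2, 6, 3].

Using pₖ = aₖpₖ₋₁ + pₖ₋₂, qₖ = aₖqₖ₋₁ + qₖ₋₂ (with p₋₁=1, p₋₂=0, q₋₁=0, q₋₂=1):
  k=0: a=0, p=0, q=1
  k=1: a=1, p=1, q=1
  k=2: a=1, p=1, q=2
  k=3: a=1, p=2, q=3

2/3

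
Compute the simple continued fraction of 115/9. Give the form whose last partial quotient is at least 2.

115 = 12*9 + 7
9 = 1*7 + 2
7 = 3*2 + 1
2 = 2*1 + 0  (stop)
So 115/9 = [12; 1, 3, 2].

[12; 1, 3, 2]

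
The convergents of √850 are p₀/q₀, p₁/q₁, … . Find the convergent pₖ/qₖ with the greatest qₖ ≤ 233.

√850 = [29; 6, 2, 6, 58, …] (period length 4).
Convergents:
  p_0/q_0 = 29/1
  p_1/q_1 = 175/6
  p_2/q_2 = 379/13
  p_3/q_3 = 2449/84
  p_4/q_4 = 142421/4885
q_3 = 84 ≤ 233 < 4885 = q_4, so the answer is 2449/84.

2449/84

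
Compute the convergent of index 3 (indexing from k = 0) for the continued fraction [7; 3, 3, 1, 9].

95/13

Using pₖ = aₖpₖ₋₁ + pₖ₋₂, qₖ = aₖqₖ₋₁ + qₖ₋₂ (with p₋₁=1, p₋₂=0, q₋₁=0, q₋₂=1):
  k=0: a=7, p=7, q=1
  k=1: a=3, p=22, q=3
  k=2: a=3, p=73, q=10
  k=3: a=1, p=95, q=13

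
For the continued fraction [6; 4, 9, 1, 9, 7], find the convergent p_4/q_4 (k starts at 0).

Using pₖ = aₖpₖ₋₁ + pₖ₋₂, qₖ = aₖqₖ₋₁ + qₖ₋₂ (with p₋₁=1, p₋₂=0, q₋₁=0, q₋₂=1):
  k=0: a=6, p=6, q=1
  k=1: a=4, p=25, q=4
  k=2: a=9, p=231, q=37
  k=3: a=1, p=256, q=41
  k=4: a=9, p=2535, q=406

2535/406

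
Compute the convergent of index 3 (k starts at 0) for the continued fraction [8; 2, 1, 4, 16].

117/14

Using pₖ = aₖpₖ₋₁ + pₖ₋₂, qₖ = aₖqₖ₋₁ + qₖ₋₂ (with p₋₁=1, p₋₂=0, q₋₁=0, q₋₂=1):
  k=0: a=8, p=8, q=1
  k=1: a=2, p=17, q=2
  k=2: a=1, p=25, q=3
  k=3: a=4, p=117, q=14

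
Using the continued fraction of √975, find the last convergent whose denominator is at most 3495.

77719/2489

√975 = [31; 4, 2, 4, 62, …] (period length 4).
Convergents:
  p_0/q_0 = 31/1
  p_1/q_1 = 125/4
  p_2/q_2 = 281/9
  p_3/q_3 = 1249/40
  p_4/q_4 = 77719/2489
  p_5/q_5 = 312125/9996
q_4 = 2489 ≤ 3495 < 9996 = q_5, so the answer is 77719/2489.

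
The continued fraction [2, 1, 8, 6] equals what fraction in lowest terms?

159/55

Using pₖ = aₖpₖ₋₁ + pₖ₋₂ and qₖ = aₖqₖ₋₁ + qₖ₋₂:
  k=0: a=2, p=2, q=1
  k=1: a=1, p=3, q=1
  k=2: a=8, p=26, q=9
  k=3: a=6, p=159, q=55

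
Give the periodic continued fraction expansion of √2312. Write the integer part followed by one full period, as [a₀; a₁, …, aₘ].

a₀ = ⌊√2312⌋ = 48.

[48; 12, 96]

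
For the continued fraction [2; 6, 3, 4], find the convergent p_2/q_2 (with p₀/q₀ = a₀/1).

41/19

Using pₖ = aₖpₖ₋₁ + pₖ₋₂, qₖ = aₖqₖ₋₁ + qₖ₋₂ (with p₋₁=1, p₋₂=0, q₋₁=0, q₋₂=1):
  k=0: a=2, p=2, q=1
  k=1: a=6, p=13, q=6
  k=2: a=3, p=41, q=19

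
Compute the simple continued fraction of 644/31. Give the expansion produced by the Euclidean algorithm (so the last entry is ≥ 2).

644 = 20·31 + 24
31 = 1·24 + 7
24 = 3·7 + 3
7 = 2·3 + 1
3 = 3·1 + 0  (stop)
So 644/31 = [20; 1, 3, 2, 3].

[20; 1, 3, 2, 3]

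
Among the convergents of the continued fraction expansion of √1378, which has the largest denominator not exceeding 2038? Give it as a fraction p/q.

√1378 = [37; 8, 4, 4, 8, 74, …] (period length 5).
Convergents:
  p_0/q_0 = 37/1
  p_1/q_1 = 297/8
  p_2/q_2 = 1225/33
  p_3/q_3 = 5197/140
  p_4/q_4 = 42801/1153
  p_5/q_5 = 3172471/85462
q_4 = 1153 ≤ 2038 < 85462 = q_5, so the answer is 42801/1153.

42801/1153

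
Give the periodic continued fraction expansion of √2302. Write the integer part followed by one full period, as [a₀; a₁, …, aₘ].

a₀ = ⌊√2302⌋ = 47.

[47; 1, 46, 1, 94]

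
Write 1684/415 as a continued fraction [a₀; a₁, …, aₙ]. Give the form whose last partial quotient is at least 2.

[4; 17, 3, 2, 3]

1684 = 4·415 + 24
415 = 17·24 + 7
24 = 3·7 + 3
7 = 2·3 + 1
3 = 3·1 + 0  (stop)
So 1684/415 = [4; 17, 3, 2, 3].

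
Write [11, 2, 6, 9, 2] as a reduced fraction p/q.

2877/251

Fold from the inside: start with 2/1.
  9 + 1/2 = 19/2
  6 + 2/19 = 116/19
  2 + 19/116 = 251/116
  11 + 116/251 = 2877/251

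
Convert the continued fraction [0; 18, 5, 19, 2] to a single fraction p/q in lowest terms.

Fold from the inside: start with 2/1.
  19 + 1/2 = 39/2
  5 + 2/39 = 197/39
  18 + 39/197 = 3585/197
  0 + 197/3585 = 197/3585

197/3585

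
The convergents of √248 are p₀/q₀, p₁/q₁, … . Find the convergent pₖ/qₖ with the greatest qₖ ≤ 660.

√248 = [15; 1, 2, 1, 30, …] (period length 4).
Convergents:
  p_0/q_0 = 15/1
  p_1/q_1 = 16/1
  p_2/q_2 = 47/3
  p_3/q_3 = 63/4
  p_4/q_4 = 1937/123
  p_5/q_5 = 2000/127
  p_6/q_6 = 5937/377
  p_7/q_7 = 7937/504
  p_8/q_8 = 244047/15497
q_7 = 504 ≤ 660 < 15497 = q_8, so the answer is 7937/504.

7937/504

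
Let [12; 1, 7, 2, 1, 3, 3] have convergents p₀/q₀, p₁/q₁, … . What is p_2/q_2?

Using pₖ = aₖpₖ₋₁ + pₖ₋₂, qₖ = aₖqₖ₋₁ + qₖ₋₂ (with p₋₁=1, p₋₂=0, q₋₁=0, q₋₂=1):
  k=0: a=12, p=12, q=1
  k=1: a=1, p=13, q=1
  k=2: a=7, p=103, q=8

103/8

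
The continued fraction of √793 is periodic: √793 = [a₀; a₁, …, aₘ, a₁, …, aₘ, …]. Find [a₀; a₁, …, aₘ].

a₀ = ⌊√793⌋ = 28.
With m₀=0, d₀=1 and mₖ₊₁ = dₖaₖ − mₖ, dₖ₊₁ = (n − mₖ₊₁²)/dₖ, aₖ₊₁ = ⌊(a₀+mₖ₊₁)/dₖ₊₁⌋:
  k=1: m=28, d=9, a=6
  k=2: m=26, d=13, a=4
  k=3: m=26, d=9, a=6
  k=4: m=28, d=1, a=56
d=1 and a=2a₀=56 at k=4, so the next step gives (m, d) = (28, 9) again — its k=1 value — and the period has length 4.

[28; 6, 4, 6, 56]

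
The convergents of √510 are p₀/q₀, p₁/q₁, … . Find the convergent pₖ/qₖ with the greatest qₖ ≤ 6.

113/5

√510 = [22; 1, 1, 2, 1, 1, 44, …] (period length 6).
Convergents:
  p_0/q_0 = 22/1
  p_1/q_1 = 23/1
  p_2/q_2 = 45/2
  p_3/q_3 = 113/5
  p_4/q_4 = 158/7
q_3 = 5 ≤ 6 < 7 = q_4, so the answer is 113/5.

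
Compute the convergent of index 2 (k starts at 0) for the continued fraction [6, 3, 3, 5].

63/10

Using pₖ = aₖpₖ₋₁ + pₖ₋₂, qₖ = aₖqₖ₋₁ + qₖ₋₂ (with p₋₁=1, p₋₂=0, q₋₁=0, q₋₂=1):
  k=0: a=6, p=6, q=1
  k=1: a=3, p=19, q=3
  k=2: a=3, p=63, q=10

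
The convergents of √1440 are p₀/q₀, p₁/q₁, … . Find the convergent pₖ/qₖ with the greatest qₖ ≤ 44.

721/19

√1440 = [37; 1, 17, 1, 74, …] (period length 4).
Convergents:
  p_0/q_0 = 37/1
  p_1/q_1 = 38/1
  p_2/q_2 = 683/18
  p_3/q_3 = 721/19
  p_4/q_4 = 54037/1424
q_3 = 19 ≤ 44 < 1424 = q_4, so the answer is 721/19.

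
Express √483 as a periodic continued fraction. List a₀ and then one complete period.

a₀ = ⌊√483⌋ = 21.
With m₀=0, d₀=1 and mₖ₊₁ = dₖaₖ − mₖ, dₖ₊₁ = (n − mₖ₊₁²)/dₖ, aₖ₊₁ = ⌊(a₀+mₖ₊₁)/dₖ₊₁⌋:
  k=1: m=21, d=42, a=1
  k=2: m=21, d=1, a=42
d=1 and a=2a₀=42 at k=2, so the next step gives (m, d) = (21, 42) again — its k=1 value — and the period has length 2.

[21; 1, 42]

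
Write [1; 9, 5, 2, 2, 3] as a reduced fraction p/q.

937/845

Fold from the inside: start with 3/1.
  2 + 1/3 = 7/3
  2 + 3/7 = 17/7
  5 + 7/17 = 92/17
  9 + 17/92 = 845/92
  1 + 92/845 = 937/845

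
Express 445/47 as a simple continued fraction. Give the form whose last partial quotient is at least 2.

[9; 2, 7, 3]

445 = 9×47 + 22
47 = 2×22 + 3
22 = 7×3 + 1
3 = 3×1 + 0  (stop)
So 445/47 = [9; 2, 7, 3].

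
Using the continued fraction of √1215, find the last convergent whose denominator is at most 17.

√1215 = [34; 1, 5, 1, 68, …] (period length 4).
Convergents:
  p_0/q_0 = 34/1
  p_1/q_1 = 35/1
  p_2/q_2 = 209/6
  p_3/q_3 = 244/7
  p_4/q_4 = 16801/482
q_3 = 7 ≤ 17 < 482 = q_4, so the answer is 244/7.

244/7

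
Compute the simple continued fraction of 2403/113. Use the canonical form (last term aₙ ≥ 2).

2403 = 21×113 + 30
113 = 3×30 + 23
30 = 1×23 + 7
23 = 3×7 + 2
7 = 3×2 + 1
2 = 2×1 + 0  (stop)
So 2403/113 = [21; 3, 1, 3, 3, 2].

[21; 3, 1, 3, 3, 2]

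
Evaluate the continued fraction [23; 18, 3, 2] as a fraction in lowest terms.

Using pₖ = aₖpₖ₋₁ + pₖ₋₂ and qₖ = aₖqₖ₋₁ + qₖ₋₂:
  k=0: a=23, p=23, q=1
  k=1: a=18, p=415, q=18
  k=2: a=3, p=1268, q=55
  k=3: a=2, p=2951, q=128

2951/128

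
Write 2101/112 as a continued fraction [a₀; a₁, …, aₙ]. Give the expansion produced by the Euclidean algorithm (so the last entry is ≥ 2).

[18; 1, 3, 6, 1, 3]

2101 = 18×112 + 85
112 = 1×85 + 27
85 = 3×27 + 4
27 = 6×4 + 3
4 = 1×3 + 1
3 = 3×1 + 0  (stop)
So 2101/112 = [18; 1, 3, 6, 1, 3].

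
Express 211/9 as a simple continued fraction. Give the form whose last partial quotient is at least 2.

[23; 2, 4]

211 = 23×9 + 4
9 = 2×4 + 1
4 = 4×1 + 0  (stop)
So 211/9 = [23; 2, 4].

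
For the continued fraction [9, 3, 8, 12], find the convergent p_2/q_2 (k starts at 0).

233/25

Using pₖ = aₖpₖ₋₁ + pₖ₋₂, qₖ = aₖqₖ₋₁ + qₖ₋₂ (with p₋₁=1, p₋₂=0, q₋₁=0, q₋₂=1):
  k=0: a=9, p=9, q=1
  k=1: a=3, p=28, q=3
  k=2: a=8, p=233, q=25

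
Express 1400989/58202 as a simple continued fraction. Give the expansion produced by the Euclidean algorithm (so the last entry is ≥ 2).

[24; 14, 18, 6, 6, 6]

1400989 = 24×58202 + 4141
58202 = 14×4141 + 228
4141 = 18×228 + 37
228 = 6×37 + 6
37 = 6×6 + 1
6 = 6×1 + 0  (stop)
So 1400989/58202 = [24; 14, 18, 6, 6, 6].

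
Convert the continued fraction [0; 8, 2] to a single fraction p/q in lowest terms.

Fold from the inside: start with 2/1.
  8 + 1/2 = 17/2
  0 + 2/17 = 2/17

2/17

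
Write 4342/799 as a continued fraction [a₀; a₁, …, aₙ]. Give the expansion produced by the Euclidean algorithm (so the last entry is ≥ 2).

[5; 2, 3, 3, 3, 1, 1, 4]

4342 = 5·799 + 347
799 = 2·347 + 105
347 = 3·105 + 32
105 = 3·32 + 9
32 = 3·9 + 5
9 = 1·5 + 4
5 = 1·4 + 1
4 = 4·1 + 0  (stop)
So 4342/799 = [5; 2, 3, 3, 3, 1, 1, 4].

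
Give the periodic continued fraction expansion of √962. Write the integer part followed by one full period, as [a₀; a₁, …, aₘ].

a₀ = ⌊√962⌋ = 31.
With m₀=0, d₀=1 and mₖ₊₁ = dₖaₖ − mₖ, dₖ₊₁ = (n − mₖ₊₁²)/dₖ, aₖ₊₁ = ⌊(a₀+mₖ₊₁)/dₖ₊₁⌋:
  k=1: m=31, d=1, a=62
d=1 and a=2a₀=62 at k=1, so the next step gives (m, d) = (31, 1) again — its k=1 value — and the period has length 1.

[31; 62]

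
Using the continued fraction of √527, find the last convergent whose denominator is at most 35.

√527 = [22; 1, 21, 1, 44, …] (period length 4).
Convergents:
  p_0/q_0 = 22/1
  p_1/q_1 = 23/1
  p_2/q_2 = 505/22
  p_3/q_3 = 528/23
  p_4/q_4 = 23737/1034
q_3 = 23 ≤ 35 < 1034 = q_4, so the answer is 528/23.

528/23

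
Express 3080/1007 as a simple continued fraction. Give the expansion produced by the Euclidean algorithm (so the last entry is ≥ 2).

3080 = 3*1007 + 59
1007 = 17*59 + 4
59 = 14*4 + 3
4 = 1*3 + 1
3 = 3*1 + 0  (stop)
So 3080/1007 = [3; 17, 14, 1, 3].

[3; 17, 14, 1, 3]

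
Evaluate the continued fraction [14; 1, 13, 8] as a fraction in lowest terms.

1687/113

Using pₖ = aₖpₖ₋₁ + pₖ₋₂ and qₖ = aₖqₖ₋₁ + qₖ₋₂:
  k=0: a=14, p=14, q=1
  k=1: a=1, p=15, q=1
  k=2: a=13, p=209, q=14
  k=3: a=8, p=1687, q=113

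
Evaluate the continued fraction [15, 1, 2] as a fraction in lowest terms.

47/3

Using pₖ = aₖpₖ₋₁ + pₖ₋₂ and qₖ = aₖqₖ₋₁ + qₖ₋₂:
  k=0: a=15, p=15, q=1
  k=1: a=1, p=16, q=1
  k=2: a=2, p=47, q=3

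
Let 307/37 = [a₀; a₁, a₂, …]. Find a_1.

3

307 = 8·37 + 11   →  a_0 = 8
37 = 3·11 + 4   →  a_1 = 3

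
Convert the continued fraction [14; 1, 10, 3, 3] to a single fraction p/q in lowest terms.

Using pₖ = aₖpₖ₋₁ + pₖ₋₂ and qₖ = aₖqₖ₋₁ + qₖ₋₂:
  k=0: a=14, p=14, q=1
  k=1: a=1, p=15, q=1
  k=2: a=10, p=164, q=11
  k=3: a=3, p=507, q=34
  k=4: a=3, p=1685, q=113

1685/113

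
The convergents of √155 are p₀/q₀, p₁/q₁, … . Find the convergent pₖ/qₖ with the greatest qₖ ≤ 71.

249/20

√155 = [12; 2, 4, 2, 24, …] (period length 4).
Convergents:
  p_0/q_0 = 12/1
  p_1/q_1 = 25/2
  p_2/q_2 = 112/9
  p_3/q_3 = 249/20
  p_4/q_4 = 6088/489
q_3 = 20 ≤ 71 < 489 = q_4, so the answer is 249/20.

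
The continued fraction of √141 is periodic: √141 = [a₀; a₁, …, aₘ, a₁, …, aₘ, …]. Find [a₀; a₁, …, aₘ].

[11; 1, 6, 1, 22]

a₀ = ⌊√141⌋ = 11.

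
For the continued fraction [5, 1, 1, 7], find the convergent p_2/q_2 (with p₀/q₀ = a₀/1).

Using pₖ = aₖpₖ₋₁ + pₖ₋₂, qₖ = aₖqₖ₋₁ + qₖ₋₂ (with p₋₁=1, p₋₂=0, q₋₁=0, q₋₂=1):
  k=0: a=5, p=5, q=1
  k=1: a=1, p=6, q=1
  k=2: a=1, p=11, q=2

11/2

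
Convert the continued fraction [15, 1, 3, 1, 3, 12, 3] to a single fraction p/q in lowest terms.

11337/718

Fold from the inside: start with 3/1.
  12 + 1/3 = 37/3
  3 + 3/37 = 114/37
  1 + 37/114 = 151/114
  3 + 114/151 = 567/151
  1 + 151/567 = 718/567
  15 + 567/718 = 11337/718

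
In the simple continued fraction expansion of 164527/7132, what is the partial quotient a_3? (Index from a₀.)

164527 = 23·7132 + 491   →  a_0 = 23
7132 = 14·491 + 258   →  a_1 = 14
491 = 1·258 + 233   →  a_2 = 1
258 = 1·233 + 25   →  a_3 = 1

1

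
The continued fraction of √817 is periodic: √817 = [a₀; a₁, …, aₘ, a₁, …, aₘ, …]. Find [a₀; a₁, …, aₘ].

a₀ = ⌊√817⌋ = 28.
With m₀=0, d₀=1 and mₖ₊₁ = dₖaₖ − mₖ, dₖ₊₁ = (n − mₖ₊₁²)/dₖ, aₖ₊₁ = ⌊(a₀+mₖ₊₁)/dₖ₊₁⌋:
  k=1: m=28, d=33, a=1
  k=2: m=5, d=24, a=1
  k=3: m=19, d=19, a=2
  k=4: m=19, d=24, a=1
  k=5: m=5, d=33, a=1
  k=6: m=28, d=1, a=56
d=1 and a=2a₀=56 at k=6, so the next step gives (m, d) = (28, 33) again — its k=1 value — and the period has length 6.

[28; 1, 1, 2, 1, 1, 56]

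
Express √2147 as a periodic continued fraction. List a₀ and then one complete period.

a₀ = ⌊√2147⌋ = 46.

[46; 2, 1, 45, 1, 2, 92]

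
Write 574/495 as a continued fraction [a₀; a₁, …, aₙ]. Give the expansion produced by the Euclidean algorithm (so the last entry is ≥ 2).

574 = 1·495 + 79
495 = 6·79 + 21
79 = 3·21 + 16
21 = 1·16 + 5
16 = 3·5 + 1
5 = 5·1 + 0  (stop)
So 574/495 = [1; 6, 3, 1, 3, 5].

[1; 6, 3, 1, 3, 5]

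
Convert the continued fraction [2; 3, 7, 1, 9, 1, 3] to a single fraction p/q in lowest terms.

Fold from the inside: start with 3/1.
  1 + 1/3 = 4/3
  9 + 3/4 = 39/4
  1 + 4/39 = 43/39
  7 + 39/43 = 340/43
  3 + 43/340 = 1063/340
  2 + 340/1063 = 2466/1063

2466/1063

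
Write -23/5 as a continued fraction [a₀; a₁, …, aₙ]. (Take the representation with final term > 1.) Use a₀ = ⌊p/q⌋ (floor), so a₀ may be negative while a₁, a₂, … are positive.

-23 = -5×5 + 2
5 = 2×2 + 1
2 = 2×1 + 0  (stop)
So -23/5 = [-5; 2, 2].

[-5; 2, 2]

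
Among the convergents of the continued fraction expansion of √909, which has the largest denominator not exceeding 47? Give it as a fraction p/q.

√909 = [30; 6, 1, 2, 6, 2, 1, 6, 60, …] (period length 8).
Convergents:
  p_0/q_0 = 30/1
  p_1/q_1 = 181/6
  p_2/q_2 = 211/7
  p_3/q_3 = 603/20
  p_4/q_4 = 3829/127
q_3 = 20 ≤ 47 < 127 = q_4, so the answer is 603/20.

603/20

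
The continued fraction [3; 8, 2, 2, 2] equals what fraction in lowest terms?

Using pₖ = aₖpₖ₋₁ + pₖ₋₂ and qₖ = aₖqₖ₋₁ + qₖ₋₂:
  k=0: a=3, p=3, q=1
  k=1: a=8, p=25, q=8
  k=2: a=2, p=53, q=17
  k=3: a=2, p=131, q=42
  k=4: a=2, p=315, q=101

315/101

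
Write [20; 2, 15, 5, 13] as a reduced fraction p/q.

42443/2072

Using pₖ = aₖpₖ₋₁ + pₖ₋₂ and qₖ = aₖqₖ₋₁ + qₖ₋₂:
  k=0: a=20, p=20, q=1
  k=1: a=2, p=41, q=2
  k=2: a=15, p=635, q=31
  k=3: a=5, p=3216, q=157
  k=4: a=13, p=42443, q=2072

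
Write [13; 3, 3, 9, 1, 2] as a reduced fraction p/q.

3977/299

Fold from the inside: start with 2/1.
  1 + 1/2 = 3/2
  9 + 2/3 = 29/3
  3 + 3/29 = 90/29
  3 + 29/90 = 299/90
  13 + 90/299 = 3977/299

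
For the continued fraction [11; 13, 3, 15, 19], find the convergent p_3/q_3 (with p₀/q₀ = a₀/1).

Using pₖ = aₖpₖ₋₁ + pₖ₋₂, qₖ = aₖqₖ₋₁ + qₖ₋₂ (with p₋₁=1, p₋₂=0, q₋₁=0, q₋₂=1):
  k=0: a=11, p=11, q=1
  k=1: a=13, p=144, q=13
  k=2: a=3, p=443, q=40
  k=3: a=15, p=6789, q=613

6789/613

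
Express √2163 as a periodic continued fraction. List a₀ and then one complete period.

[46; 1, 1, 30, 1, 1, 92]

a₀ = ⌊√2163⌋ = 46.
With m₀=0, d₀=1 and mₖ₊₁ = dₖaₖ − mₖ, dₖ₊₁ = (n − mₖ₊₁²)/dₖ, aₖ₊₁ = ⌊(a₀+mₖ₊₁)/dₖ₊₁⌋:
  k=1: m=46, d=47, a=1
  k=2: m=1, d=46, a=1
  k=3: m=45, d=3, a=30
  k=4: m=45, d=46, a=1
  k=5: m=1, d=47, a=1
  k=6: m=46, d=1, a=92
d=1 and a=2a₀=92 at k=6, so the next step gives (m, d) = (46, 47) again — its k=1 value — and the period has length 6.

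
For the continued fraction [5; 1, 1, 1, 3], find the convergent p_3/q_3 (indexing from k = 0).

17/3

Using pₖ = aₖpₖ₋₁ + pₖ₋₂, qₖ = aₖqₖ₋₁ + qₖ₋₂ (with p₋₁=1, p₋₂=0, q₋₁=0, q₋₂=1):
  k=0: a=5, p=5, q=1
  k=1: a=1, p=6, q=1
  k=2: a=1, p=11, q=2
  k=3: a=1, p=17, q=3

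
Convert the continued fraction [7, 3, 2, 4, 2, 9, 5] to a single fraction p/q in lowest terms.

24268/3329

Using pₖ = aₖpₖ₋₁ + pₖ₋₂ and qₖ = aₖqₖ₋₁ + qₖ₋₂:
  k=0: a=7, p=7, q=1
  k=1: a=3, p=22, q=3
  k=2: a=2, p=51, q=7
  k=3: a=4, p=226, q=31
  k=4: a=2, p=503, q=69
  k=5: a=9, p=4753, q=652
  k=6: a=5, p=24268, q=3329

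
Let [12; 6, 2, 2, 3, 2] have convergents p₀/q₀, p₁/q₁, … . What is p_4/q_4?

Using pₖ = aₖpₖ₋₁ + pₖ₋₂, qₖ = aₖqₖ₋₁ + qₖ₋₂ (with p₋₁=1, p₋₂=0, q₋₁=0, q₋₂=1):
  k=0: a=12, p=12, q=1
  k=1: a=6, p=73, q=6
  k=2: a=2, p=158, q=13
  k=3: a=2, p=389, q=32
  k=4: a=3, p=1325, q=109

1325/109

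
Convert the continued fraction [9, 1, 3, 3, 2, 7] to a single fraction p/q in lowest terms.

2178/223

Fold from the inside: start with 7/1.
  2 + 1/7 = 15/7
  3 + 7/15 = 52/15
  3 + 15/52 = 171/52
  1 + 52/171 = 223/171
  9 + 171/223 = 2178/223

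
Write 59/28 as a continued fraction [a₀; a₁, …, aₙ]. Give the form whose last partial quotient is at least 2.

59 = 2×28 + 3
28 = 9×3 + 1
3 = 3×1 + 0  (stop)
So 59/28 = [2; 9, 3].

[2; 9, 3]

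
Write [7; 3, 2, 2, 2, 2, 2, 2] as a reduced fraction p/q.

4208/577

Using pₖ = aₖpₖ₋₁ + pₖ₋₂ and qₖ = aₖqₖ₋₁ + qₖ₋₂:
  k=0: a=7, p=7, q=1
  k=1: a=3, p=22, q=3
  k=2: a=2, p=51, q=7
  k=3: a=2, p=124, q=17
  k=4: a=2, p=299, q=41
  k=5: a=2, p=722, q=99
  k=6: a=2, p=1743, q=239
  k=7: a=2, p=4208, q=577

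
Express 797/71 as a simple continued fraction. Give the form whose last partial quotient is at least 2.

[11; 4, 2, 3, 2]

797 = 11×71 + 16
71 = 4×16 + 7
16 = 2×7 + 2
7 = 3×2 + 1
2 = 2×1 + 0  (stop)
So 797/71 = [11; 4, 2, 3, 2].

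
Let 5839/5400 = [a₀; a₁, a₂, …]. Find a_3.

5839 = 1·5400 + 439   →  a_0 = 1
5400 = 12·439 + 132   →  a_1 = 12
439 = 3·132 + 43   →  a_2 = 3
132 = 3·43 + 3   →  a_3 = 3

3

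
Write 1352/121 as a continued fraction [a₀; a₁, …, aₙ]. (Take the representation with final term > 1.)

[11; 5, 1, 3, 5]

1352 = 11·121 + 21
121 = 5·21 + 16
21 = 1·16 + 5
16 = 3·5 + 1
5 = 5·1 + 0  (stop)
So 1352/121 = [11; 5, 1, 3, 5].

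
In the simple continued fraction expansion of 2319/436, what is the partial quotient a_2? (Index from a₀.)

7

2319 = 5·436 + 139   →  a_0 = 5
436 = 3·139 + 19   →  a_1 = 3
139 = 7·19 + 6   →  a_2 = 7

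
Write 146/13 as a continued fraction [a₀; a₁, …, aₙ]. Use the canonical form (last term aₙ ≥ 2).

[11; 4, 3]

146 = 11*13 + 3
13 = 4*3 + 1
3 = 3*1 + 0  (stop)
So 146/13 = [11; 4, 3].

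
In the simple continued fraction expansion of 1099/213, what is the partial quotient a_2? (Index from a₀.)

3

1099 = 5·213 + 34   →  a_0 = 5
213 = 6·34 + 9   →  a_1 = 6
34 = 3·9 + 7   →  a_2 = 3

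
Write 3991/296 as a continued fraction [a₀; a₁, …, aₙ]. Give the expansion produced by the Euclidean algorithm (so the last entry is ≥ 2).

[13; 2, 14, 3, 3]

3991 = 13*296 + 143
296 = 2*143 + 10
143 = 14*10 + 3
10 = 3*3 + 1
3 = 3*1 + 0  (stop)
So 3991/296 = [13; 2, 14, 3, 3].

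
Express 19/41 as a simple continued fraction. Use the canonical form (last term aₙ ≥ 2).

19 = 0*41 + 19
41 = 2*19 + 3
19 = 6*3 + 1
3 = 3*1 + 0  (stop)
So 19/41 = [0; 2, 6, 3].

[0; 2, 6, 3]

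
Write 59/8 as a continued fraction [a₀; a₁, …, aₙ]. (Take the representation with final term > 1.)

59 = 7·8 + 3
8 = 2·3 + 2
3 = 1·2 + 1
2 = 2·1 + 0  (stop)
So 59/8 = [7; 2, 1, 2].

[7; 2, 1, 2]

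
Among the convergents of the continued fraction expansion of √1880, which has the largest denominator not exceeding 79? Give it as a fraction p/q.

√1880 = [43; 2, 1, 3, 1, 2, 86, …] (period length 6).
Convergents:
  p_0/q_0 = 43/1
  p_1/q_1 = 87/2
  p_2/q_2 = 130/3
  p_3/q_3 = 477/11
  p_4/q_4 = 607/14
  p_5/q_5 = 1691/39
  p_6/q_6 = 146033/3368
q_5 = 39 ≤ 79 < 3368 = q_6, so the answer is 1691/39.

1691/39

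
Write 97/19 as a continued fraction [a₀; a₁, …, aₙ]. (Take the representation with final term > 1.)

[5; 9, 2]

97 = 5*19 + 2
19 = 9*2 + 1
2 = 2*1 + 0  (stop)
So 97/19 = [5; 9, 2].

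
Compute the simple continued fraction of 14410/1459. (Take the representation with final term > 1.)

[9; 1, 7, 9, 2, 9]

14410 = 9·1459 + 1279
1459 = 1·1279 + 180
1279 = 7·180 + 19
180 = 9·19 + 9
19 = 2·9 + 1
9 = 9·1 + 0  (stop)
So 14410/1459 = [9; 1, 7, 9, 2, 9].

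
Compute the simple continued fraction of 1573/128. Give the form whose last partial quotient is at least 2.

1573 = 12×128 + 37
128 = 3×37 + 17
37 = 2×17 + 3
17 = 5×3 + 2
3 = 1×2 + 1
2 = 2×1 + 0  (stop)
So 1573/128 = [12; 3, 2, 5, 1, 2].

[12; 3, 2, 5, 1, 2]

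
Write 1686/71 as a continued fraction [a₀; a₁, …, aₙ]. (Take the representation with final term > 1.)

[23; 1, 2, 1, 17]

1686 = 23×71 + 53
71 = 1×53 + 18
53 = 2×18 + 17
18 = 1×17 + 1
17 = 17×1 + 0  (stop)
So 1686/71 = [23; 1, 2, 1, 17].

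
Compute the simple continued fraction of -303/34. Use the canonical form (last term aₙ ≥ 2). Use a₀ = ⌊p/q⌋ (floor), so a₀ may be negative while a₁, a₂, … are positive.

[-9; 11, 3]

-303 = -9·34 + 3
34 = 11·3 + 1
3 = 3·1 + 0  (stop)
So -303/34 = [-9; 11, 3].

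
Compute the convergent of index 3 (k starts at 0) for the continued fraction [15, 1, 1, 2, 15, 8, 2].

Using pₖ = aₖpₖ₋₁ + pₖ₋₂, qₖ = aₖqₖ₋₁ + qₖ₋₂ (with p₋₁=1, p₋₂=0, q₋₁=0, q₋₂=1):
  k=0: a=15, p=15, q=1
  k=1: a=1, p=16, q=1
  k=2: a=1, p=31, q=2
  k=3: a=2, p=78, q=5

78/5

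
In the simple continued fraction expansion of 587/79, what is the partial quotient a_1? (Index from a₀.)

2

587 = 7·79 + 34   →  a_0 = 7
79 = 2·34 + 11   →  a_1 = 2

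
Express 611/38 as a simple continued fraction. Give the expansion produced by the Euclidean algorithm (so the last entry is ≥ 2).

[16; 12, 1, 2]

611 = 16·38 + 3
38 = 12·3 + 2
3 = 1·2 + 1
2 = 2·1 + 0  (stop)
So 611/38 = [16; 12, 1, 2].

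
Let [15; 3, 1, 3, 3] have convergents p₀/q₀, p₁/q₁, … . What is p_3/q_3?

229/15

Using pₖ = aₖpₖ₋₁ + pₖ₋₂, qₖ = aₖqₖ₋₁ + qₖ₋₂ (with p₋₁=1, p₋₂=0, q₋₁=0, q₋₂=1):
  k=0: a=15, p=15, q=1
  k=1: a=3, p=46, q=3
  k=2: a=1, p=61, q=4
  k=3: a=3, p=229, q=15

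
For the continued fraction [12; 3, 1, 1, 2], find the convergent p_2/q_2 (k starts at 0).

Using pₖ = aₖpₖ₋₁ + pₖ₋₂, qₖ = aₖqₖ₋₁ + qₖ₋₂ (with p₋₁=1, p₋₂=0, q₋₁=0, q₋₂=1):
  k=0: a=12, p=12, q=1
  k=1: a=3, p=37, q=3
  k=2: a=1, p=49, q=4

49/4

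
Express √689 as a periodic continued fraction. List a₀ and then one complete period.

a₀ = ⌊√689⌋ = 26.
With m₀=0, d₀=1 and mₖ₊₁ = dₖaₖ − mₖ, dₖ₊₁ = (n − mₖ₊₁²)/dₖ, aₖ₊₁ = ⌊(a₀+mₖ₊₁)/dₖ₊₁⌋:
  k=1: m=26, d=13, a=4
  k=2: m=26, d=1, a=52
d=1 and a=2a₀=52 at k=2, so the next step gives (m, d) = (26, 13) again — its k=1 value — and the period has length 2.

[26; 4, 52]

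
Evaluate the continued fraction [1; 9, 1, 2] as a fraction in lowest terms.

32/29

Using pₖ = aₖpₖ₋₁ + pₖ₋₂ and qₖ = aₖqₖ₋₁ + qₖ₋₂:
  k=0: a=1, p=1, q=1
  k=1: a=9, p=10, q=9
  k=2: a=1, p=11, q=10
  k=3: a=2, p=32, q=29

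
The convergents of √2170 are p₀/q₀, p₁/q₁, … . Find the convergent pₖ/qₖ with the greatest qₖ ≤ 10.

326/7

√2170 = [46; 1, 1, 2, 1, 1, 92, …] (period length 6).
Convergents:
  p_0/q_0 = 46/1
  p_1/q_1 = 47/1
  p_2/q_2 = 93/2
  p_3/q_3 = 233/5
  p_4/q_4 = 326/7
  p_5/q_5 = 559/12
q_4 = 7 ≤ 10 < 12 = q_5, so the answer is 326/7.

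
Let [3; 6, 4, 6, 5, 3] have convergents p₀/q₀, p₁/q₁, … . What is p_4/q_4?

Using pₖ = aₖpₖ₋₁ + pₖ₋₂, qₖ = aₖqₖ₋₁ + qₖ₋₂ (with p₋₁=1, p₋₂=0, q₋₁=0, q₋₂=1):
  k=0: a=3, p=3, q=1
  k=1: a=6, p=19, q=6
  k=2: a=4, p=79, q=25
  k=3: a=6, p=493, q=156
  k=4: a=5, p=2544, q=805

2544/805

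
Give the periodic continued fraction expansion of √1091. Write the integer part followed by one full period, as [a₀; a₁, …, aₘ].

[33; 33, 66]

a₀ = ⌊√1091⌋ = 33.
With m₀=0, d₀=1 and mₖ₊₁ = dₖaₖ − mₖ, dₖ₊₁ = (n − mₖ₊₁²)/dₖ, aₖ₊₁ = ⌊(a₀+mₖ₊₁)/dₖ₊₁⌋:
  k=1: m=33, d=2, a=33
  k=2: m=33, d=1, a=66
d=1 and a=2a₀=66 at k=2, so the next step gives (m, d) = (33, 2) again — its k=1 value — and the period has length 2.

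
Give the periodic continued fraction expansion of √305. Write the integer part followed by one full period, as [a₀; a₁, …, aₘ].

[17; 2, 6, 2, 34]

a₀ = ⌊√305⌋ = 17.
With m₀=0, d₀=1 and mₖ₊₁ = dₖaₖ − mₖ, dₖ₊₁ = (n − mₖ₊₁²)/dₖ, aₖ₊₁ = ⌊(a₀+mₖ₊₁)/dₖ₊₁⌋:
  k=1: m=17, d=16, a=2
  k=2: m=15, d=5, a=6
  k=3: m=15, d=16, a=2
  k=4: m=17, d=1, a=34
d=1 and a=2a₀=34 at k=4, so the next step gives (m, d) = (17, 16) again — its k=1 value — and the period has length 4.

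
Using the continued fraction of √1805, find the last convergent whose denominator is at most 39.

1402/33

√1805 = [42; 2, 16, 2, 84, …] (period length 4).
Convergents:
  p_0/q_0 = 42/1
  p_1/q_1 = 85/2
  p_2/q_2 = 1402/33
  p_3/q_3 = 2889/68
q_2 = 33 ≤ 39 < 68 = q_3, so the answer is 1402/33.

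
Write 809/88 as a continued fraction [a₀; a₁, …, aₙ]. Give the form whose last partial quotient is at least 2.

809 = 9·88 + 17
88 = 5·17 + 3
17 = 5·3 + 2
3 = 1·2 + 1
2 = 2·1 + 0  (stop)
So 809/88 = [9; 5, 5, 1, 2].

[9; 5, 5, 1, 2]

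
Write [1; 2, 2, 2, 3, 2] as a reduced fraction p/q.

Using pₖ = aₖpₖ₋₁ + pₖ₋₂ and qₖ = aₖqₖ₋₁ + qₖ₋₂:
  k=0: a=1, p=1, q=1
  k=1: a=2, p=3, q=2
  k=2: a=2, p=7, q=5
  k=3: a=2, p=17, q=12
  k=4: a=3, p=58, q=41
  k=5: a=2, p=133, q=94

133/94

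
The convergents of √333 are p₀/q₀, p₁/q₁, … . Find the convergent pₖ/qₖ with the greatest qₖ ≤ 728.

10657/584

√333 = [18; 4, 36, …] (period length 2).
Convergents:
  p_0/q_0 = 18/1
  p_1/q_1 = 73/4
  p_2/q_2 = 2646/145
  p_3/q_3 = 10657/584
  p_4/q_4 = 386298/21169
q_3 = 584 ≤ 728 < 21169 = q_4, so the answer is 10657/584.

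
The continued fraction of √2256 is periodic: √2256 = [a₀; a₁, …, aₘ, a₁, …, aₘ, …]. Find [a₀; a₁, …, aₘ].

a₀ = ⌊√2256⌋ = 47.
With m₀=0, d₀=1 and mₖ₊₁ = dₖaₖ − mₖ, dₖ₊₁ = (n − mₖ₊₁²)/dₖ, aₖ₊₁ = ⌊(a₀+mₖ₊₁)/dₖ₊₁⌋:
  k=1: m=47, d=47, a=2
  k=2: m=47, d=1, a=94
d=1 and a=2a₀=94 at k=2, so the next step gives (m, d) = (47, 47) again — its k=1 value — and the period has length 2.

[47; 2, 94]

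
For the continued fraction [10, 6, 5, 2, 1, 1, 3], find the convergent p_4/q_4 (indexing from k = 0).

Using pₖ = aₖpₖ₋₁ + pₖ₋₂, qₖ = aₖqₖ₋₁ + qₖ₋₂ (with p₋₁=1, p₋₂=0, q₋₁=0, q₋₂=1):
  k=0: a=10, p=10, q=1
  k=1: a=6, p=61, q=6
  k=2: a=5, p=315, q=31
  k=3: a=2, p=691, q=68
  k=4: a=1, p=1006, q=99

1006/99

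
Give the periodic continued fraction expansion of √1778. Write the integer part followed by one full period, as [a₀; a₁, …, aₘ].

a₀ = ⌊√1778⌋ = 42.
With m₀=0, d₀=1 and mₖ₊₁ = dₖaₖ − mₖ, dₖ₊₁ = (n − mₖ₊₁²)/dₖ, aₖ₊₁ = ⌊(a₀+mₖ₊₁)/dₖ₊₁⌋:
  k=1: m=42, d=14, a=6
  k=2: m=42, d=1, a=84
d=1 and a=2a₀=84 at k=2, so the next step gives (m, d) = (42, 14) again — its k=1 value — and the period has length 2.

[42; 6, 84]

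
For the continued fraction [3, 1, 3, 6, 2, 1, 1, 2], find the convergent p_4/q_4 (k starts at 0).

203/54

Using pₖ = aₖpₖ₋₁ + pₖ₋₂, qₖ = aₖqₖ₋₁ + qₖ₋₂ (with p₋₁=1, p₋₂=0, q₋₁=0, q₋₂=1):
  k=0: a=3, p=3, q=1
  k=1: a=1, p=4, q=1
  k=2: a=3, p=15, q=4
  k=3: a=6, p=94, q=25
  k=4: a=2, p=203, q=54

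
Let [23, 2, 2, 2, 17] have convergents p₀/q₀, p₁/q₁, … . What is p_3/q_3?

Using pₖ = aₖpₖ₋₁ + pₖ₋₂, qₖ = aₖqₖ₋₁ + qₖ₋₂ (with p₋₁=1, p₋₂=0, q₋₁=0, q₋₂=1):
  k=0: a=23, p=23, q=1
  k=1: a=2, p=47, q=2
  k=2: a=2, p=117, q=5
  k=3: a=2, p=281, q=12

281/12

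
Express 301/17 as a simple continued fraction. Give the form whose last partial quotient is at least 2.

301 = 17*17 + 12
17 = 1*12 + 5
12 = 2*5 + 2
5 = 2*2 + 1
2 = 2*1 + 0  (stop)
So 301/17 = [17; 1, 2, 2, 2].

[17; 1, 2, 2, 2]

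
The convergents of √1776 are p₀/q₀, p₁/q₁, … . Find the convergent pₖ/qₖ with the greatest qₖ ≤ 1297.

24822/589

√1776 = [42; 7, 84, …] (period length 2).
Convergents:
  p_0/q_0 = 42/1
  p_1/q_1 = 295/7
  p_2/q_2 = 24822/589
  p_3/q_3 = 174049/4130
q_2 = 589 ≤ 1297 < 4130 = q_3, so the answer is 24822/589.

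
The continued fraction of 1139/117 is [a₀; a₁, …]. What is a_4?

3

1139 = 9·117 + 86   →  a_0 = 9
117 = 1·86 + 31   →  a_1 = 1
86 = 2·31 + 24   →  a_2 = 2
31 = 1·24 + 7   →  a_3 = 1
24 = 3·7 + 3   →  a_4 = 3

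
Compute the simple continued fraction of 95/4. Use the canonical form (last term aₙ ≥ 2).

95 = 23×4 + 3
4 = 1×3 + 1
3 = 3×1 + 0  (stop)
So 95/4 = [23; 1, 3].

[23; 1, 3]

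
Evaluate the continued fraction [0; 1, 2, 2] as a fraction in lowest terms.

Fold from the inside: start with 2/1.
  2 + 1/2 = 5/2
  1 + 2/5 = 7/5
  0 + 5/7 = 5/7

5/7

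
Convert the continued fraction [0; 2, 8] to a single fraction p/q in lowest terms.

Fold from the inside: start with 8/1.
  2 + 1/8 = 17/8
  0 + 8/17 = 8/17

8/17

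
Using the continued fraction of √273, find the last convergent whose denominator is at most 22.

√273 = [16; 1, 1, 10, 1, 1, 32, …] (period length 6).
Convergents:
  p_0/q_0 = 16/1
  p_1/q_1 = 17/1
  p_2/q_2 = 33/2
  p_3/q_3 = 347/21
  p_4/q_4 = 380/23
q_3 = 21 ≤ 22 < 23 = q_4, so the answer is 347/21.

347/21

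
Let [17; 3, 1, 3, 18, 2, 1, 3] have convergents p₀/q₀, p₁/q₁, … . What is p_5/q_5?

Using pₖ = aₖpₖ₋₁ + pₖ₋₂, qₖ = aₖqₖ₋₁ + qₖ₋₂ (with p₋₁=1, p₋₂=0, q₋₁=0, q₋₂=1):
  k=0: a=17, p=17, q=1
  k=1: a=3, p=52, q=3
  k=2: a=1, p=69, q=4
  k=3: a=3, p=259, q=15
  k=4: a=18, p=4731, q=274
  k=5: a=2, p=9721, q=563

9721/563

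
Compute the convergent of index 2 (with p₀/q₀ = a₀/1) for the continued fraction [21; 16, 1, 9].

Using pₖ = aₖpₖ₋₁ + pₖ₋₂, qₖ = aₖqₖ₋₁ + qₖ₋₂ (with p₋₁=1, p₋₂=0, q₋₁=0, q₋₂=1):
  k=0: a=21, p=21, q=1
  k=1: a=16, p=337, q=16
  k=2: a=1, p=358, q=17

358/17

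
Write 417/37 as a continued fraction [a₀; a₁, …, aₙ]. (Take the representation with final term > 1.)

417 = 11*37 + 10
37 = 3*10 + 7
10 = 1*7 + 3
7 = 2*3 + 1
3 = 3*1 + 0  (stop)
So 417/37 = [11; 3, 1, 2, 3].

[11; 3, 1, 2, 3]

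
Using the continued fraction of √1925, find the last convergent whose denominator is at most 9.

√1925 = [43; 1, 6, 1, 86, …] (period length 4).
Convergents:
  p_0/q_0 = 43/1
  p_1/q_1 = 44/1
  p_2/q_2 = 307/7
  p_3/q_3 = 351/8
  p_4/q_4 = 30493/695
q_3 = 8 ≤ 9 < 695 = q_4, so the answer is 351/8.

351/8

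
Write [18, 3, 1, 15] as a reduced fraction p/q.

Using pₖ = aₖpₖ₋₁ + pₖ₋₂ and qₖ = aₖqₖ₋₁ + qₖ₋₂:
  k=0: a=18, p=18, q=1
  k=1: a=3, p=55, q=3
  k=2: a=1, p=73, q=4
  k=3: a=15, p=1150, q=63

1150/63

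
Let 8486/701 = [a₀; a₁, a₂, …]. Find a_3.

8486 = 12·701 + 74   →  a_0 = 12
701 = 9·74 + 35   →  a_1 = 9
74 = 2·35 + 4   →  a_2 = 2
35 = 8·4 + 3   →  a_3 = 8

8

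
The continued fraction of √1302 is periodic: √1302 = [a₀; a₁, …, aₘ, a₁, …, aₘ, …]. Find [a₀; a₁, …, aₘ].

a₀ = ⌊√1302⌋ = 36.
With m₀=0, d₀=1 and mₖ₊₁ = dₖaₖ − mₖ, dₖ₊₁ = (n − mₖ₊₁²)/dₖ, aₖ₊₁ = ⌊(a₀+mₖ₊₁)/dₖ₊₁⌋:
  k=1: m=36, d=6, a=12
  k=2: m=36, d=1, a=72
d=1 and a=2a₀=72 at k=2, so the next step gives (m, d) = (36, 6) again — its k=1 value — and the period has length 2.

[36; 12, 72]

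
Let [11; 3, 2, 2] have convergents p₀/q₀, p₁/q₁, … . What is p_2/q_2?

Using pₖ = aₖpₖ₋₁ + pₖ₋₂, qₖ = aₖqₖ₋₁ + qₖ₋₂ (with p₋₁=1, p₋₂=0, q₋₁=0, q₋₂=1):
  k=0: a=11, p=11, q=1
  k=1: a=3, p=34, q=3
  k=2: a=2, p=79, q=7

79/7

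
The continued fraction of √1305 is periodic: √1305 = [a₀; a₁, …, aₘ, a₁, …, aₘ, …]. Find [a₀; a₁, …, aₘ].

a₀ = ⌊√1305⌋ = 36.
With m₀=0, d₀=1 and mₖ₊₁ = dₖaₖ − mₖ, dₖ₊₁ = (n − mₖ₊₁²)/dₖ, aₖ₊₁ = ⌊(a₀+mₖ₊₁)/dₖ₊₁⌋:
  k=1: m=36, d=9, a=8
  k=2: m=36, d=1, a=72
d=1 and a=2a₀=72 at k=2, so the next step gives (m, d) = (36, 9) again — its k=1 value — and the period has length 2.

[36; 8, 72]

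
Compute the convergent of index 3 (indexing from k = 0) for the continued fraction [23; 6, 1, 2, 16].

463/20

Using pₖ = aₖpₖ₋₁ + pₖ₋₂, qₖ = aₖqₖ₋₁ + qₖ₋₂ (with p₋₁=1, p₋₂=0, q₋₁=0, q₋₂=1):
  k=0: a=23, p=23, q=1
  k=1: a=6, p=139, q=6
  k=2: a=1, p=162, q=7
  k=3: a=2, p=463, q=20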